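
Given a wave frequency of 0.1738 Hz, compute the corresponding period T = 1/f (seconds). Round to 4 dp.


T = 1 / f
T = 1 / 0.1738
T = 5.7537 s

5.7537


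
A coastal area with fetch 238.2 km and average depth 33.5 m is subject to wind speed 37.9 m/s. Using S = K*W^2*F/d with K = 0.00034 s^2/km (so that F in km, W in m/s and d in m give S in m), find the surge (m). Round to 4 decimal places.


S = K * W^2 * F / d
W^2 = 37.9^2 = 1436.41
S = 0.00034 * 1436.41 * 238.2 / 33.5
Numerator = 0.00034 * 1436.41 * 238.2 = 116.331973
S = 116.331973 / 33.5 = 3.4726 m

3.4726


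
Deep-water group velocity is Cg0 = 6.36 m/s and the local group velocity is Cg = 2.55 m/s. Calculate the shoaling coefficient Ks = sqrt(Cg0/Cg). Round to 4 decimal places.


Ks = sqrt(Cg0 / Cg)
Ks = sqrt(6.36 / 2.55)
Ks = sqrt(2.4941)
Ks = 1.5793

1.5793


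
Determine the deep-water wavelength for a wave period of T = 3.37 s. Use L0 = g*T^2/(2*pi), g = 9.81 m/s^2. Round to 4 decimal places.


L0 = g * T^2 / (2 * pi)
L0 = 9.81 * 3.37^2 / (2 * pi)
L0 = 9.81 * 11.3569 / 6.28319
L0 = 111.4112 / 6.28319
L0 = 17.7316 m

17.7316


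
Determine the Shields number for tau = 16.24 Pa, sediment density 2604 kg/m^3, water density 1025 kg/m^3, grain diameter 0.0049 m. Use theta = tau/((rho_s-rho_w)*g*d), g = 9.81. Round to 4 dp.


theta = tau / ((rho_s - rho_w) * g * d)
rho_s - rho_w = 2604 - 1025 = 1579
Denominator = 1579 * 9.81 * 0.0049 = 75.900951
theta = 16.24 / 75.900951
theta = 0.2140

0.2140


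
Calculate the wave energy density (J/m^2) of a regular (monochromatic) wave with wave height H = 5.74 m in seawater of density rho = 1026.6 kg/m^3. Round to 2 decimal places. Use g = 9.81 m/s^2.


E = (1/8) * rho * g * H^2
E = (1/8) * 1026.6 * 9.81 * 5.74^2
E = 0.125 * 1026.6 * 9.81 * 32.9476
E = 41476.69 J/m^2

41476.69


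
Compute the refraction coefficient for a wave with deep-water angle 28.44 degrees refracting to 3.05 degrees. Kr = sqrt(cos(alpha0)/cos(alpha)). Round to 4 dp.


Kr = sqrt(cos(alpha0) / cos(alpha))
cos(28.44) = 0.879316
cos(3.05) = 0.998583
Kr = sqrt(0.879316 / 0.998583)
Kr = sqrt(0.880564)
Kr = 0.9384

0.9384


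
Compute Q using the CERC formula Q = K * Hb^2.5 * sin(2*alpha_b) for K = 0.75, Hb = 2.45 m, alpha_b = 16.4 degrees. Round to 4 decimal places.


Q = K * Hb^2.5 * sin(2 * alpha_b)
Hb^2.5 = 2.45^2.5 = 9.395399
sin(2 * 16.4) = sin(32.8) = 0.541708
Q = 0.75 * 9.395399 * 0.541708
Q = 3.8172 m^3/s

3.8172


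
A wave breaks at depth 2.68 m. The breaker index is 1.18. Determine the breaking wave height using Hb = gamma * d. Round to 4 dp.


Hb = gamma * d
Hb = 1.18 * 2.68
Hb = 3.1624 m

3.1624


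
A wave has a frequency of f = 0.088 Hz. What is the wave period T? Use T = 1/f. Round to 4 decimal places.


T = 1 / f
T = 1 / 0.088
T = 11.3636 s

11.3636


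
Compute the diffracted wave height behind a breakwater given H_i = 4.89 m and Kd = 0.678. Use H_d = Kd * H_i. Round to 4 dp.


H_d = Kd * H_i
H_d = 0.678 * 4.89
H_d = 3.3154 m

3.3154


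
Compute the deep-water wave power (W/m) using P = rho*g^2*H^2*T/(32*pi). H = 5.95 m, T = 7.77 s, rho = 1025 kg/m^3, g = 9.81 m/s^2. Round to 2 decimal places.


P = rho * g^2 * H^2 * T / (32 * pi)
P = 1025 * 9.81^2 * 5.95^2 * 7.77 / (32 * pi)
P = 1025 * 96.2361 * 35.4025 * 7.77 / 100.53096
P = 269908.76 W/m

269908.76


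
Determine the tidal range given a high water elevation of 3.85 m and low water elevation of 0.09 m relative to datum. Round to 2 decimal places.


Tidal range = High water - Low water
Tidal range = 3.85 - (0.09)
Tidal range = 3.76 m

3.76


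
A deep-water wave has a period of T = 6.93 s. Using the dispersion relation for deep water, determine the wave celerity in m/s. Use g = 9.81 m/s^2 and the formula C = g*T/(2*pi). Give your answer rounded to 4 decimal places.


We use the deep-water celerity formula:
C = g * T / (2 * pi)
C = 9.81 * 6.93 / (2 * 3.14159...)
C = 67.983300 / 6.283185
C = 10.8199 m/s

10.8199


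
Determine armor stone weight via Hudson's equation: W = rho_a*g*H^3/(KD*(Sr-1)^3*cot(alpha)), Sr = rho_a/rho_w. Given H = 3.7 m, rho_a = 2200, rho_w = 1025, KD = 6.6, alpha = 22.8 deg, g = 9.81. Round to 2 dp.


Sr = rho_a / rho_w = 2200 / 1025 = 2.146341
(Sr - 1) = 1.146341
(Sr - 1)^3 = 1.506406
cot(22.8) = 1 / tan(22.8) = 1 / 0.420361 = 2.378906
Numerator = 2200 * 9.81 * 3.7^3 = 1093193.0460
Denominator = 6.6 * 1.506406 * 2.378906 = 23.651747
W = 1093193.0460 / 23.651747
W = 46220.39 N

46220.39


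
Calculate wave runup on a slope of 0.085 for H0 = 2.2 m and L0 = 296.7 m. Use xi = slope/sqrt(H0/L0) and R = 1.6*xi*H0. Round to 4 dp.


xi = slope / sqrt(H0/L0)
H0/L0 = 2.2/296.7 = 0.007415
sqrt(0.007415) = 0.086110
xi = 0.085 / 0.086110 = 0.987112
R = 1.6 * xi * H0 = 1.6 * 0.987112 * 2.2
R = 3.4746 m

3.4746


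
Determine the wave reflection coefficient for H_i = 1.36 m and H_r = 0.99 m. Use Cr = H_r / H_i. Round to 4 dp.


Cr = H_r / H_i
Cr = 0.99 / 1.36
Cr = 0.7279

0.7279


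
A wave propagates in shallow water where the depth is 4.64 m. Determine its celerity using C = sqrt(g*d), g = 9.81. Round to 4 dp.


Using the shallow-water approximation:
C = sqrt(g * d) = sqrt(9.81 * 4.64)
C = sqrt(45.5184)
C = 6.7467 m/s

6.7467


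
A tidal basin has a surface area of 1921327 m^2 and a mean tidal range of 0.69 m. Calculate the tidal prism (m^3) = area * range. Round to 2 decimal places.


Tidal prism = Area * Tidal range
P = 1921327 * 0.69
P = 1325715.63 m^3

1325715.63


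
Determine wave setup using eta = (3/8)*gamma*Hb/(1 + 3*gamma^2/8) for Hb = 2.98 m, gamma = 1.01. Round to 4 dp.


eta = (3/8) * gamma * Hb / (1 + 3*gamma^2/8)
Numerator = (3/8) * 1.01 * 2.98 = 1.128675
Denominator = 1 + 3*1.01^2/8 = 1 + 0.382538 = 1.382538
eta = 1.128675 / 1.382538
eta = 0.8164 m

0.8164


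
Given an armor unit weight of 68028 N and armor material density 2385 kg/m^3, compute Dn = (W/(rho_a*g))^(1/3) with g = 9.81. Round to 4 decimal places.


V = W / (rho_a * g)
V = 68028 / (2385 * 9.81)
V = 68028 / 23396.85
V = 2.907571 m^3
Dn = V^(1/3) = 2.907571^(1/3)
Dn = 1.4273 m

1.4273


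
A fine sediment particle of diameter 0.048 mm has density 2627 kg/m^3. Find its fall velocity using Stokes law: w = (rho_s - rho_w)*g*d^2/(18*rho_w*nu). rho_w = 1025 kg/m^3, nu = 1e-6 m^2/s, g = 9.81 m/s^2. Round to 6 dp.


w = (rho_s - rho_w) * g * d^2 / (18 * rho_w * nu)
d = 0.048 mm = 0.000048 m
rho_s - rho_w = 2627 - 1025 = 1602
Numerator = 1602 * 9.81 * (0.000048)^2 = 0.000036208788
Denominator = 18 * 1025 * 1e-6 = 0.018450
w = 0.001963 m/s

0.001963


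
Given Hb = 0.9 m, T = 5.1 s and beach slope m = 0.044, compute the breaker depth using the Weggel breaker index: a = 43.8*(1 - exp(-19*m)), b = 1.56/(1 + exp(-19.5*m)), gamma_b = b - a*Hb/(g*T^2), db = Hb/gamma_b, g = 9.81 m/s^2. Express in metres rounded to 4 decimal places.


a = 43.8 * (1 - exp(-19 * m))
exp(-19 * 0.044) = exp(-0.8360) = 0.433441
a = 43.8 * (1 - 0.433441) = 24.815292
b = 1.56 / (1 + exp(-19.5 * m))
exp(-19.5 * 0.044) = exp(-0.8580) = 0.424009
b = 1.56 / (1 + 0.424009) = 1.095498
Hb / (g * T^2) = 0.9 / (9.81 * 5.1^2) = 0.9 / 255.1581 = 0.00352722
gamma_b = b - a * Hb/(g*T^2) = 1.095498 - 24.815292 * 0.00352722 = 1.007969
db = Hb / gamma_b = 0.9 / 1.007969
db = 0.8929 m

0.8929


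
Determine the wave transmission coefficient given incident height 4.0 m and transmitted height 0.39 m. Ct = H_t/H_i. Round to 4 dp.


Ct = H_t / H_i
Ct = 0.39 / 4.0
Ct = 0.0975

0.0975


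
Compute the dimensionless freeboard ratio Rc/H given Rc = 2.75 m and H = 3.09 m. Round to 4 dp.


Relative freeboard = Rc / H
= 2.75 / 3.09
= 0.8900

0.8900


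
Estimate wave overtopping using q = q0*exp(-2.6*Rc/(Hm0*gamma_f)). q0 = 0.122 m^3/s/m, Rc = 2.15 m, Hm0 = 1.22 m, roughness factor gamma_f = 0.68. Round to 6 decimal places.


q = q0 * exp(-2.6 * Rc / (Hm0 * gamma_f))
Exponent = -2.6 * 2.15 / (1.22 * 0.68)
= -2.6 * 2.15 / 0.8296
= -6.738187
exp(-6.738187) = 0.001185
q = 0.122 * 0.001185
q = 0.000145 m^3/s/m

0.000145


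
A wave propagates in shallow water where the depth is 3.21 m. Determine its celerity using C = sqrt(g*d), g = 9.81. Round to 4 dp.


Using the shallow-water approximation:
C = sqrt(g * d) = sqrt(9.81 * 3.21)
C = sqrt(31.4901)
C = 5.6116 m/s

5.6116


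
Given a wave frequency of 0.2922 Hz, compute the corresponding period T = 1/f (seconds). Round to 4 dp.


T = 1 / f
T = 1 / 0.2922
T = 3.4223 s

3.4223


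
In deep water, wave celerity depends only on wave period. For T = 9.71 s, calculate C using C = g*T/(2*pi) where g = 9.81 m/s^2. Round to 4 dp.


We use the deep-water celerity formula:
C = g * T / (2 * pi)
C = 9.81 * 9.71 / (2 * 3.14159...)
C = 95.255100 / 6.283185
C = 15.1603 m/s

15.1603


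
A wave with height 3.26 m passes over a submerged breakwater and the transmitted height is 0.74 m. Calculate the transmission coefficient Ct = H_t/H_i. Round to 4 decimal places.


Ct = H_t / H_i
Ct = 0.74 / 3.26
Ct = 0.2270

0.2270


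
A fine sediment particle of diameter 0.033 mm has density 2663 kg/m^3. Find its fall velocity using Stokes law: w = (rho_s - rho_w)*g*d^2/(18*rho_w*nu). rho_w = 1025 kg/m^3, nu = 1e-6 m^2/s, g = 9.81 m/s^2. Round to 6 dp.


w = (rho_s - rho_w) * g * d^2 / (18 * rho_w * nu)
d = 0.033 mm = 0.000033 m
rho_s - rho_w = 2663 - 1025 = 1638
Numerator = 1638 * 9.81 * (0.000033)^2 = 0.000017498901
Denominator = 18 * 1025 * 1e-6 = 0.018450
w = 0.000948 m/s

0.000948


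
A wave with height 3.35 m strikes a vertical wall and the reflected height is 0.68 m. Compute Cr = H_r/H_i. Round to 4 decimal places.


Cr = H_r / H_i
Cr = 0.68 / 3.35
Cr = 0.2030

0.2030


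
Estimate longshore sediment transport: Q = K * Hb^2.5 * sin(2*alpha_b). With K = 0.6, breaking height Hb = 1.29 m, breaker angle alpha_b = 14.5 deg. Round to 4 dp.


Q = K * Hb^2.5 * sin(2 * alpha_b)
Hb^2.5 = 1.29^2.5 = 1.890054
sin(2 * 14.5) = sin(29.0) = 0.484810
Q = 0.6 * 1.890054 * 0.484810
Q = 0.5498 m^3/s

0.5498


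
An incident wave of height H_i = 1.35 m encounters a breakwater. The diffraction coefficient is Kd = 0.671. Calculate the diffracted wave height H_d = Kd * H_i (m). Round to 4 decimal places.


H_d = Kd * H_i
H_d = 0.671 * 1.35
H_d = 0.9059 m

0.9059


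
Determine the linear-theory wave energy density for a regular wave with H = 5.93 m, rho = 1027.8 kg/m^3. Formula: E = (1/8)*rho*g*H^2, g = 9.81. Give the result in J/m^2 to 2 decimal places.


E = (1/8) * rho * g * H^2
E = (1/8) * 1027.8 * 9.81 * 5.93^2
E = 0.125 * 1027.8 * 9.81 * 35.1649
E = 44319.72 J/m^2

44319.72


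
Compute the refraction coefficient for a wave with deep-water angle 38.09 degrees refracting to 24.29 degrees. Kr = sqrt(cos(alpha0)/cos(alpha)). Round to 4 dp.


Kr = sqrt(cos(alpha0) / cos(alpha))
cos(38.09) = 0.787043
cos(24.29) = 0.911475
Kr = sqrt(0.787043 / 0.911475)
Kr = sqrt(0.863482)
Kr = 0.9292

0.9292


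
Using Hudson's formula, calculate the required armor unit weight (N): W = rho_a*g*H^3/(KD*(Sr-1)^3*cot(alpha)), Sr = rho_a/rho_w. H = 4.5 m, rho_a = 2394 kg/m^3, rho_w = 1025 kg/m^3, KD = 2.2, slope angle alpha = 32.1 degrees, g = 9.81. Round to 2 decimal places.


Sr = rho_a / rho_w = 2394 / 1025 = 2.335610
(Sr - 1) = 1.335610
(Sr - 1)^3 = 2.382532
cot(32.1) = 1 / tan(32.1) = 1 / 0.627299 = 1.594137
Numerator = 2394 * 9.81 * 4.5^3 = 2140083.3825
Denominator = 2.2 * 2.382532 * 1.594137 = 8.355779
W = 2140083.3825 / 8.355779
W = 256120.14 N

256120.14


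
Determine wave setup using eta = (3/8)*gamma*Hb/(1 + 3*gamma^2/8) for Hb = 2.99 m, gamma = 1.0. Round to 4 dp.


eta = (3/8) * gamma * Hb / (1 + 3*gamma^2/8)
Numerator = (3/8) * 1.0 * 2.99 = 1.121250
Denominator = 1 + 3*1.0^2/8 = 1 + 0.375000 = 1.375000
eta = 1.121250 / 1.375000
eta = 0.8155 m

0.8155


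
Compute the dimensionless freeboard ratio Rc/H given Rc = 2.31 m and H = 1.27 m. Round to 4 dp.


Relative freeboard = Rc / H
= 2.31 / 1.27
= 1.8189

1.8189


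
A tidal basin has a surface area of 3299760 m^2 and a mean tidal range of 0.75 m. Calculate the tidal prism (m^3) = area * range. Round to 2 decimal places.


Tidal prism = Area * Tidal range
P = 3299760 * 0.75
P = 2474820.00 m^3

2474820.00


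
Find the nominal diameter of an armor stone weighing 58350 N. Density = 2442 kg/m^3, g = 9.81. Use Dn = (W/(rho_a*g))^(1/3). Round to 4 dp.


V = W / (rho_a * g)
V = 58350 / (2442 * 9.81)
V = 58350 / 23956.02
V = 2.435713 m^3
Dn = V^(1/3) = 2.435713^(1/3)
Dn = 1.3455 m

1.3455


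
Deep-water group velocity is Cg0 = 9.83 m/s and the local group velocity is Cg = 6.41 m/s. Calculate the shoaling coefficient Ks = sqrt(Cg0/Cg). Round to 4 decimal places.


Ks = sqrt(Cg0 / Cg)
Ks = sqrt(9.83 / 6.41)
Ks = sqrt(1.5335)
Ks = 1.2384

1.2384


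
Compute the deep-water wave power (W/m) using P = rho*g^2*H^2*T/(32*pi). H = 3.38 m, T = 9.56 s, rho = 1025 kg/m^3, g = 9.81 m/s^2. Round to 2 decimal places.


P = rho * g^2 * H^2 * T / (32 * pi)
P = 1025 * 9.81^2 * 3.38^2 * 9.56 / (32 * pi)
P = 1025 * 96.2361 * 11.4244 * 9.56 / 100.53096
P = 107165.09 W/m

107165.09


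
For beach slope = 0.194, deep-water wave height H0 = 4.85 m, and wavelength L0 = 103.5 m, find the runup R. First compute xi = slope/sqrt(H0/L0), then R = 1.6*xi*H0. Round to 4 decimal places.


xi = slope / sqrt(H0/L0)
H0/L0 = 4.85/103.5 = 0.046860
sqrt(0.046860) = 0.216471
xi = 0.194 / 0.216471 = 0.896192
R = 1.6 * xi * H0 = 1.6 * 0.896192 * 4.85
R = 6.9544 m

6.9544


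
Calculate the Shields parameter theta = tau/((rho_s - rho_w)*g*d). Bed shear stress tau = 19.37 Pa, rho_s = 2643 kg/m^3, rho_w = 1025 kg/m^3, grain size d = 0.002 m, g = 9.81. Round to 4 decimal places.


theta = tau / ((rho_s - rho_w) * g * d)
rho_s - rho_w = 2643 - 1025 = 1618
Denominator = 1618 * 9.81 * 0.002 = 31.745160
theta = 19.37 / 31.745160
theta = 0.6102

0.6102


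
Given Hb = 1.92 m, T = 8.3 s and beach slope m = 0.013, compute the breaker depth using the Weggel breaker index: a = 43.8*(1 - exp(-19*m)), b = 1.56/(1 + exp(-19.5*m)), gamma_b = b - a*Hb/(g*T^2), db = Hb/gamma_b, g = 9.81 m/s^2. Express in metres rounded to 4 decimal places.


a = 43.8 * (1 - exp(-19 * m))
exp(-19 * 0.013) = exp(-0.2470) = 0.781141
a = 43.8 * (1 - 0.781141) = 9.586038
b = 1.56 / (1 + exp(-19.5 * m))
exp(-19.5 * 0.013) = exp(-0.2535) = 0.776080
b = 1.56 / (1 + 0.776080) = 0.878339
Hb / (g * T^2) = 1.92 / (9.81 * 8.3^2) = 1.92 / 675.8109 = 0.00284103
gamma_b = b - a * Hb/(g*T^2) = 0.878339 - 9.586038 * 0.00284103 = 0.851105
db = Hb / gamma_b = 1.92 / 0.851105
db = 2.2559 m

2.2559


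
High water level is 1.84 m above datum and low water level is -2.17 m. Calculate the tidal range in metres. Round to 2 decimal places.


Tidal range = High water - Low water
Tidal range = 1.84 - (-2.17)
Tidal range = 4.01 m

4.01


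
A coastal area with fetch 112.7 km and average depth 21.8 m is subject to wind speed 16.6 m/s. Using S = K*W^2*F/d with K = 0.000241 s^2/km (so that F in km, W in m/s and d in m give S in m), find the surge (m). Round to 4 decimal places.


S = K * W^2 * F / d
W^2 = 16.6^2 = 275.56
S = 0.000241 * 275.56 * 112.7 / 21.8
Numerator = 0.000241 * 275.56 * 112.7 = 7.484402
S = 7.484402 / 21.8 = 0.3433 m

0.3433


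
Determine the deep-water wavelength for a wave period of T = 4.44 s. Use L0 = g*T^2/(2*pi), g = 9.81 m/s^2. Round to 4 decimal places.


L0 = g * T^2 / (2 * pi)
L0 = 9.81 * 4.44^2 / (2 * pi)
L0 = 9.81 * 19.7136 / 6.28319
L0 = 193.3904 / 6.28319
L0 = 30.7790 m

30.7790


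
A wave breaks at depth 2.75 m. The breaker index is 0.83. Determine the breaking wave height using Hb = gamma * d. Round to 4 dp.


Hb = gamma * d
Hb = 0.83 * 2.75
Hb = 2.2825 m

2.2825


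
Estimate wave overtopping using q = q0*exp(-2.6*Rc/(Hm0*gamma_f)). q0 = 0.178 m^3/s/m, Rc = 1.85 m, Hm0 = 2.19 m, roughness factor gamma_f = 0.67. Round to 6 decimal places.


q = q0 * exp(-2.6 * Rc / (Hm0 * gamma_f))
Exponent = -2.6 * 1.85 / (2.19 * 0.67)
= -2.6 * 1.85 / 1.4673
= -3.278130
exp(-3.278130) = 0.037699
q = 0.178 * 0.037699
q = 0.006710 m^3/s/m

0.006710


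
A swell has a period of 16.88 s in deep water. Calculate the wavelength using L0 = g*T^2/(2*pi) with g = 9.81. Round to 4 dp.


L0 = g * T^2 / (2 * pi)
L0 = 9.81 * 16.88^2 / (2 * pi)
L0 = 9.81 * 284.9344 / 6.28319
L0 = 2795.2065 / 6.28319
L0 = 444.8709 m

444.8709


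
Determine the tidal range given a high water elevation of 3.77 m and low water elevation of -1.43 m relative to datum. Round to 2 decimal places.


Tidal range = High water - Low water
Tidal range = 3.77 - (-1.43)
Tidal range = 5.20 m

5.20


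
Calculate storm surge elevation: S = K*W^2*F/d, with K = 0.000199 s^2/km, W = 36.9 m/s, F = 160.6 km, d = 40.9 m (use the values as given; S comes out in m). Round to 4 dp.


S = K * W^2 * F / d
W^2 = 36.9^2 = 1361.61
S = 0.000199 * 1361.61 * 160.6 / 40.9
Numerator = 0.000199 * 1361.61 * 160.6 = 43.516239
S = 43.516239 / 40.9 = 1.0640 m

1.0640


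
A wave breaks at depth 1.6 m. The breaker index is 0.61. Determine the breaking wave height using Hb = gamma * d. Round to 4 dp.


Hb = gamma * d
Hb = 0.61 * 1.6
Hb = 0.9760 m

0.9760


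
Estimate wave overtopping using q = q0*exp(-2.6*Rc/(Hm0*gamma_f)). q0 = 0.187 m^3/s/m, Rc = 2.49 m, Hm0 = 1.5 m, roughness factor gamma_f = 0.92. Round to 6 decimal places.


q = q0 * exp(-2.6 * Rc / (Hm0 * gamma_f))
Exponent = -2.6 * 2.49 / (1.5 * 0.92)
= -2.6 * 2.49 / 1.3800
= -4.691304
exp(-4.691304) = 0.009175
q = 0.187 * 0.009175
q = 0.001716 m^3/s/m

0.001716


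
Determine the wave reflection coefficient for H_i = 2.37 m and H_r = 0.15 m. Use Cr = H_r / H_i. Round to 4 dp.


Cr = H_r / H_i
Cr = 0.15 / 2.37
Cr = 0.0633

0.0633


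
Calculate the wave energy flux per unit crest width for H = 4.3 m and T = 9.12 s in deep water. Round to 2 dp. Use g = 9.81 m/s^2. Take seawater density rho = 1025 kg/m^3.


P = rho * g^2 * H^2 * T / (32 * pi)
P = 1025 * 9.81^2 * 4.3^2 * 9.12 / (32 * pi)
P = 1025 * 96.2361 * 18.4900 * 9.12 / 100.53096
P = 165460.29 W/m

165460.29


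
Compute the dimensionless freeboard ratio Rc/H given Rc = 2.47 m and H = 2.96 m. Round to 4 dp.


Relative freeboard = Rc / H
= 2.47 / 2.96
= 0.8345

0.8345


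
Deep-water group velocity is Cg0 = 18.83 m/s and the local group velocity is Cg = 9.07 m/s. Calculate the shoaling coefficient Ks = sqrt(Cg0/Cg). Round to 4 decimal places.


Ks = sqrt(Cg0 / Cg)
Ks = sqrt(18.83 / 9.07)
Ks = sqrt(2.0761)
Ks = 1.4409

1.4409


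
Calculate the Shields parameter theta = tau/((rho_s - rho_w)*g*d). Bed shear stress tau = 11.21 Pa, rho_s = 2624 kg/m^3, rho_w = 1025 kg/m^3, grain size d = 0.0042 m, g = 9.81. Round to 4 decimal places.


theta = tau / ((rho_s - rho_w) * g * d)
rho_s - rho_w = 2624 - 1025 = 1599
Denominator = 1599 * 9.81 * 0.0042 = 65.881998
theta = 11.21 / 65.881998
theta = 0.1702

0.1702


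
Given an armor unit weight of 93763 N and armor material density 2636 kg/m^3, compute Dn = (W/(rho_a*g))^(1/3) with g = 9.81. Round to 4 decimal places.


V = W / (rho_a * g)
V = 93763 / (2636 * 9.81)
V = 93763 / 25859.16
V = 3.625911 m^3
Dn = V^(1/3) = 3.625911^(1/3)
Dn = 1.5363 m

1.5363


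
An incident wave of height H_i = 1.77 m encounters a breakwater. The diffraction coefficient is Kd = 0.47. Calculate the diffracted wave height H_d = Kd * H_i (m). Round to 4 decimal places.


H_d = Kd * H_i
H_d = 0.47 * 1.77
H_d = 0.8319 m

0.8319


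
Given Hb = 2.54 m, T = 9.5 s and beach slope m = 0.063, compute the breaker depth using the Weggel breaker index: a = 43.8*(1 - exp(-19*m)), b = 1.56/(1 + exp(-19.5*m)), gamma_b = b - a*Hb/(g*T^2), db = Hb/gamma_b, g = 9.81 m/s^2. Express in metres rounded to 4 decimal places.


a = 43.8 * (1 - exp(-19 * m))
exp(-19 * 0.063) = exp(-1.1970) = 0.302099
a = 43.8 * (1 - 0.302099) = 30.568057
b = 1.56 / (1 + exp(-19.5 * m))
exp(-19.5 * 0.063) = exp(-1.2285) = 0.292731
b = 1.56 / (1 + 0.292731) = 1.206747
Hb / (g * T^2) = 2.54 / (9.81 * 9.5^2) = 2.54 / 885.3525 = 0.00286891
gamma_b = b - a * Hb/(g*T^2) = 1.206747 - 30.568057 * 0.00286891 = 1.119050
db = Hb / gamma_b = 2.54 / 1.119050
db = 2.2698 m

2.2698


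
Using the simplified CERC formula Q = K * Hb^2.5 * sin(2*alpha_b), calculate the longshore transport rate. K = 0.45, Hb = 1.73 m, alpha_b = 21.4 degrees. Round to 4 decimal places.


Q = K * Hb^2.5 * sin(2 * alpha_b)
Hb^2.5 = 1.73^2.5 = 3.936545
sin(2 * 21.4) = sin(42.8) = 0.679441
Q = 0.45 * 3.936545 * 0.679441
Q = 1.2036 m^3/s

1.2036


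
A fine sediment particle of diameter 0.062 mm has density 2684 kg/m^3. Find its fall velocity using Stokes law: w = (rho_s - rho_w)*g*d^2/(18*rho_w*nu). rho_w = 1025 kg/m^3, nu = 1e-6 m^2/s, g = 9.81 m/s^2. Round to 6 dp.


w = (rho_s - rho_w) * g * d^2 / (18 * rho_w * nu)
d = 0.062 mm = 0.000062 m
rho_s - rho_w = 2684 - 1025 = 1659
Numerator = 1659 * 9.81 * (0.000062)^2 = 0.000062560293
Denominator = 18 * 1025 * 1e-6 = 0.018450
w = 0.003391 m/s

0.003391


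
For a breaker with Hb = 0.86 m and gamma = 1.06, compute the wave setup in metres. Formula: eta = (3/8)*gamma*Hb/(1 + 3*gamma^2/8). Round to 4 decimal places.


eta = (3/8) * gamma * Hb / (1 + 3*gamma^2/8)
Numerator = (3/8) * 1.06 * 0.86 = 0.341850
Denominator = 1 + 3*1.06^2/8 = 1 + 0.421350 = 1.421350
eta = 0.341850 / 1.421350
eta = 0.2405 m

0.2405


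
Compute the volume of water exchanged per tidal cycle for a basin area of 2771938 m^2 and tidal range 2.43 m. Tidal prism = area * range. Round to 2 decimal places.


Tidal prism = Area * Tidal range
P = 2771938 * 2.43
P = 6735809.34 m^3

6735809.34


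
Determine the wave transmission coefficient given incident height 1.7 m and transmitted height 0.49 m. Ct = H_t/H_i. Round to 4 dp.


Ct = H_t / H_i
Ct = 0.49 / 1.7
Ct = 0.2882

0.2882


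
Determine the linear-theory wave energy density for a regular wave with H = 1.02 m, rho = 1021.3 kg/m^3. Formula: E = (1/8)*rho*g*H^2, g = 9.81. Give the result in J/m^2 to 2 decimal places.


E = (1/8) * rho * g * H^2
E = (1/8) * 1021.3 * 9.81 * 1.02^2
E = 0.125 * 1021.3 * 9.81 * 1.0404
E = 1302.96 J/m^2

1302.96


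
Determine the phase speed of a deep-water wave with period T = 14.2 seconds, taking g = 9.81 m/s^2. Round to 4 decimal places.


We use the deep-water celerity formula:
C = g * T / (2 * pi)
C = 9.81 * 14.2 / (2 * 3.14159...)
C = 139.302000 / 6.283185
C = 22.1706 m/s

22.1706


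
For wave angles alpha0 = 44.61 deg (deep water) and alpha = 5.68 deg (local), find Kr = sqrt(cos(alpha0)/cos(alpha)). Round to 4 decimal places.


Kr = sqrt(cos(alpha0) / cos(alpha))
cos(44.61) = 0.711903
cos(5.68) = 0.995090
Kr = sqrt(0.711903 / 0.995090)
Kr = sqrt(0.715416)
Kr = 0.8458

0.8458


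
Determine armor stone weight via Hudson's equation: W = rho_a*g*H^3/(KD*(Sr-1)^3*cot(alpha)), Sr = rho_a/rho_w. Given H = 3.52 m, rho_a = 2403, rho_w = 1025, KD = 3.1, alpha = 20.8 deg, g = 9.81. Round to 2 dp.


Sr = rho_a / rho_w = 2403 / 1025 = 2.344390
(Sr - 1) = 1.344390
(Sr - 1)^3 = 2.429831
cot(20.8) = 1 / tan(20.8) = 1 / 0.379864 = 2.632519
Numerator = 2403 * 9.81 * 3.52^3 = 1028136.4793
Denominator = 3.1 * 2.429831 * 2.632519 = 19.829383
W = 1028136.4793 / 19.829383
W = 51849.14 N

51849.14


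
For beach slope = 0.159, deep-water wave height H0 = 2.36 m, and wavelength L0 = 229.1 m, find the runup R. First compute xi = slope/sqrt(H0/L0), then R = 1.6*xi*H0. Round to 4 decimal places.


xi = slope / sqrt(H0/L0)
H0/L0 = 2.36/229.1 = 0.010301
sqrt(0.010301) = 0.101495
xi = 0.159 / 0.101495 = 1.566584
R = 1.6 * xi * H0 = 1.6 * 1.566584 * 2.36
R = 5.9154 m

5.9154


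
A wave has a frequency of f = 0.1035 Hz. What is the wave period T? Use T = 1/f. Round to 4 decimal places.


T = 1 / f
T = 1 / 0.1035
T = 9.6618 s

9.6618


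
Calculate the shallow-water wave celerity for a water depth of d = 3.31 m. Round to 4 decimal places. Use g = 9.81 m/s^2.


Using the shallow-water approximation:
C = sqrt(g * d) = sqrt(9.81 * 3.31)
C = sqrt(32.4711)
C = 5.6983 m/s

5.6983


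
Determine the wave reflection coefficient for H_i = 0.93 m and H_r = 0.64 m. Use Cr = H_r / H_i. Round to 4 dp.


Cr = H_r / H_i
Cr = 0.64 / 0.93
Cr = 0.6882

0.6882


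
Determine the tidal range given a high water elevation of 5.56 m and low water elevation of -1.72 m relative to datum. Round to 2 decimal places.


Tidal range = High water - Low water
Tidal range = 5.56 - (-1.72)
Tidal range = 7.28 m

7.28


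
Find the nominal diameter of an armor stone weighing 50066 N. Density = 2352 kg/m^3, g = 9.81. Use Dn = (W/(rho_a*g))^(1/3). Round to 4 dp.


V = W / (rho_a * g)
V = 50066 / (2352 * 9.81)
V = 50066 / 23073.12
V = 2.169884 m^3
Dn = V^(1/3) = 2.169884^(1/3)
Dn = 1.2946 m

1.2946


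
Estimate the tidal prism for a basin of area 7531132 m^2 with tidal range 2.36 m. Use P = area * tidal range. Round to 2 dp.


Tidal prism = Area * Tidal range
P = 7531132 * 2.36
P = 17773471.52 m^3

17773471.52


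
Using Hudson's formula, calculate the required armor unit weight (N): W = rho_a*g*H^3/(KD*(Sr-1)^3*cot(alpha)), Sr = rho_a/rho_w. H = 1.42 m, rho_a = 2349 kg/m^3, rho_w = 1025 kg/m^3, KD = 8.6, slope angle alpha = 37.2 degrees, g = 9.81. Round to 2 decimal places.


Sr = rho_a / rho_w = 2349 / 1025 = 2.291707
(Sr - 1) = 1.291707
(Sr - 1)^3 = 2.155224
cot(37.2) = 1 / tan(37.2) = 1 / 0.759041 = 1.317451
Numerator = 2349 * 9.81 * 1.42^3 = 65980.7211
Denominator = 8.6 * 2.155224 * 1.317451 = 24.418861
W = 65980.7211 / 24.418861
W = 2702.04 N

2702.04


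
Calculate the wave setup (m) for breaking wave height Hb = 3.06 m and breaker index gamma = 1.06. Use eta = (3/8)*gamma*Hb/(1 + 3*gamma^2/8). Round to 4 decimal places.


eta = (3/8) * gamma * Hb / (1 + 3*gamma^2/8)
Numerator = (3/8) * 1.06 * 3.06 = 1.216350
Denominator = 1 + 3*1.06^2/8 = 1 + 0.421350 = 1.421350
eta = 1.216350 / 1.421350
eta = 0.8558 m

0.8558


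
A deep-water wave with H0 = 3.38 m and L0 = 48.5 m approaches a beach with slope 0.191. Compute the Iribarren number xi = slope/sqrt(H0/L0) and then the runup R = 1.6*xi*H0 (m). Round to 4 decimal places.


xi = slope / sqrt(H0/L0)
H0/L0 = 3.38/48.5 = 0.069691
sqrt(0.069691) = 0.263990
xi = 0.191 / 0.263990 = 0.723512
R = 1.6 * xi * H0 = 1.6 * 0.723512 * 3.38
R = 3.9128 m

3.9128


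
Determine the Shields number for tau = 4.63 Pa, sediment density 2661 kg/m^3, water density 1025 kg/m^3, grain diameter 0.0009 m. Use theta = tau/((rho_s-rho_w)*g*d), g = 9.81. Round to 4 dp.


theta = tau / ((rho_s - rho_w) * g * d)
rho_s - rho_w = 2661 - 1025 = 1636
Denominator = 1636 * 9.81 * 0.0009 = 14.444244
theta = 4.63 / 14.444244
theta = 0.3205

0.3205


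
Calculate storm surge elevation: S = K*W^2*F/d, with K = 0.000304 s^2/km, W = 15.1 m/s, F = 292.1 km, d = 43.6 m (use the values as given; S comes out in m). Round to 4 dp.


S = K * W^2 * F / d
W^2 = 15.1^2 = 228.01
S = 0.000304 * 228.01 * 292.1 / 43.6
Numerator = 0.000304 * 228.01 * 292.1 = 20.246923
S = 20.246923 / 43.6 = 0.4644 m

0.4644


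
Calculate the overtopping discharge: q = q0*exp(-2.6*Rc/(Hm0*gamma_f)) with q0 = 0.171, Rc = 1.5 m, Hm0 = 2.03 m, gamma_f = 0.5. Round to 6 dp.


q = q0 * exp(-2.6 * Rc / (Hm0 * gamma_f))
Exponent = -2.6 * 1.5 / (2.03 * 0.5)
= -2.6 * 1.5 / 1.0150
= -3.842365
exp(-3.842365) = 0.021443
q = 0.171 * 0.021443
q = 0.003667 m^3/s/m

0.003667


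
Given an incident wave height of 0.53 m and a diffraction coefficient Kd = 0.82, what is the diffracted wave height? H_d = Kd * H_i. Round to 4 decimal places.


H_d = Kd * H_i
H_d = 0.82 * 0.53
H_d = 0.4346 m

0.4346


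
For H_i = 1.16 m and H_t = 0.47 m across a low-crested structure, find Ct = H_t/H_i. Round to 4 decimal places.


Ct = H_t / H_i
Ct = 0.47 / 1.16
Ct = 0.4052

0.4052


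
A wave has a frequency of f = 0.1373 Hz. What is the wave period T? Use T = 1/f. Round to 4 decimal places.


T = 1 / f
T = 1 / 0.1373
T = 7.2833 s

7.2833


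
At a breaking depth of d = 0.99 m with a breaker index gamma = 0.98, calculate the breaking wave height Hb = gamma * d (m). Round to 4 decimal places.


Hb = gamma * d
Hb = 0.98 * 0.99
Hb = 0.9702 m

0.9702


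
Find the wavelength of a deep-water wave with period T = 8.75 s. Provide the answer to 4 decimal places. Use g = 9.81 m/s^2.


L0 = g * T^2 / (2 * pi)
L0 = 9.81 * 8.75^2 / (2 * pi)
L0 = 9.81 * 76.5625 / 6.28319
L0 = 751.0781 / 6.28319
L0 = 119.5378 m

119.5378


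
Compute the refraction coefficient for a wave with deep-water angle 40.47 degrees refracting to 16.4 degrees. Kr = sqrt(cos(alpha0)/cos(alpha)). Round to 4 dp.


Kr = sqrt(cos(alpha0) / cos(alpha))
cos(40.47) = 0.760746
cos(16.4) = 0.959314
Kr = sqrt(0.760746 / 0.959314)
Kr = sqrt(0.793010)
Kr = 0.8905

0.8905


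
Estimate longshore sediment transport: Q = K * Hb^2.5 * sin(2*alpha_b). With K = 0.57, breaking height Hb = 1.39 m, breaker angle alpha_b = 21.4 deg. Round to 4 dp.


Q = K * Hb^2.5 * sin(2 * alpha_b)
Hb^2.5 = 1.39^2.5 = 2.277912
sin(2 * 21.4) = sin(42.8) = 0.679441
Q = 0.57 * 2.277912 * 0.679441
Q = 0.8822 m^3/s

0.8822


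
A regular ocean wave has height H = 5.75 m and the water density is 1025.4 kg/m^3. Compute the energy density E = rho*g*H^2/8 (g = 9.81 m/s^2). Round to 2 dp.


E = (1/8) * rho * g * H^2
E = (1/8) * 1025.4 * 9.81 * 5.75^2
E = 0.125 * 1025.4 * 9.81 * 33.0625
E = 41572.68 J/m^2

41572.68


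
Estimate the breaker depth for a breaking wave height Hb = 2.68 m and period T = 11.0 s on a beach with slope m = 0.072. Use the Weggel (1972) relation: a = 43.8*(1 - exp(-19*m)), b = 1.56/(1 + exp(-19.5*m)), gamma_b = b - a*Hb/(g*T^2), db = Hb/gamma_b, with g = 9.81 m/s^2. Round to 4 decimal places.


a = 43.8 * (1 - exp(-19 * m))
exp(-19 * 0.072) = exp(-1.3680) = 0.254616
a = 43.8 * (1 - 0.254616) = 32.647833
b = 1.56 / (1 + exp(-19.5 * m))
exp(-19.5 * 0.072) = exp(-1.4040) = 0.245613
b = 1.56 / (1 + 0.245613) = 1.252396
Hb / (g * T^2) = 2.68 / (9.81 * 11.0^2) = 2.68 / 1187.0100 = 0.00225777
gamma_b = b - a * Hb/(g*T^2) = 1.252396 - 32.647833 * 0.00225777 = 1.178684
db = Hb / gamma_b = 2.68 / 1.178684
db = 2.2737 m

2.2737


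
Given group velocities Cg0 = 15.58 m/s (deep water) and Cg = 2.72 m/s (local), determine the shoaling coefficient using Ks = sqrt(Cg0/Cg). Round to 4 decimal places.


Ks = sqrt(Cg0 / Cg)
Ks = sqrt(15.58 / 2.72)
Ks = sqrt(5.7279)
Ks = 2.3933

2.3933


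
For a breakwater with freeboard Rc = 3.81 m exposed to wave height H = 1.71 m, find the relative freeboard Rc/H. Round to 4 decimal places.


Relative freeboard = Rc / H
= 3.81 / 1.71
= 2.2281

2.2281


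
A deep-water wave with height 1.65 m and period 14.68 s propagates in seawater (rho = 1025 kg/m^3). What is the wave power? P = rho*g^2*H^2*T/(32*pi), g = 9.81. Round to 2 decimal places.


P = rho * g^2 * H^2 * T / (32 * pi)
P = 1025 * 9.81^2 * 1.65^2 * 14.68 / (32 * pi)
P = 1025 * 96.2361 * 2.7225 * 14.68 / 100.53096
P = 39215.34 W/m

39215.34


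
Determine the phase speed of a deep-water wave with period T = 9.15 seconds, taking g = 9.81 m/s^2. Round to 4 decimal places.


We use the deep-water celerity formula:
C = g * T / (2 * pi)
C = 9.81 * 9.15 / (2 * 3.14159...)
C = 89.761500 / 6.283185
C = 14.2860 m/s

14.2860


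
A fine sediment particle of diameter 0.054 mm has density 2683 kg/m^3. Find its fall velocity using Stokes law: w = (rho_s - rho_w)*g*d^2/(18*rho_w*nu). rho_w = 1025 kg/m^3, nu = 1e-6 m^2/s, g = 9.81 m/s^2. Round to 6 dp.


w = (rho_s - rho_w) * g * d^2 / (18 * rho_w * nu)
d = 0.054 mm = 0.000054 m
rho_s - rho_w = 2683 - 1025 = 1658
Numerator = 1658 * 9.81 * (0.000054)^2 = 0.000047428682
Denominator = 18 * 1025 * 1e-6 = 0.018450
w = 0.002571 m/s

0.002571


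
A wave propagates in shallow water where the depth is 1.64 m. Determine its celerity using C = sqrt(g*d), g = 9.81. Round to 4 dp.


Using the shallow-water approximation:
C = sqrt(g * d) = sqrt(9.81 * 1.64)
C = sqrt(16.0884)
C = 4.0110 m/s

4.0110


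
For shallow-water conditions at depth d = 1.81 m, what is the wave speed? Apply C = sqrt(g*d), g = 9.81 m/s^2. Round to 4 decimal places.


Using the shallow-water approximation:
C = sqrt(g * d) = sqrt(9.81 * 1.81)
C = sqrt(17.7561)
C = 4.2138 m/s

4.2138


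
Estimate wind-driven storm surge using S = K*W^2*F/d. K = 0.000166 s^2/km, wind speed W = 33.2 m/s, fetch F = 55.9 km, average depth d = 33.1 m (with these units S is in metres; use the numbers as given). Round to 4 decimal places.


S = K * W^2 * F / d
W^2 = 33.2^2 = 1102.24
S = 0.000166 * 1102.24 * 55.9 / 33.1
Numerator = 0.000166 * 1102.24 * 55.9 = 10.228126
S = 10.228126 / 33.1 = 0.3090 m

0.3090


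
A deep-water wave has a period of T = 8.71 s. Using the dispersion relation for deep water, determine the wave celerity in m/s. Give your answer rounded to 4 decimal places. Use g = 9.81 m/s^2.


We use the deep-water celerity formula:
C = g * T / (2 * pi)
C = 9.81 * 8.71 / (2 * 3.14159...)
C = 85.445100 / 6.283185
C = 13.5990 m/s

13.5990


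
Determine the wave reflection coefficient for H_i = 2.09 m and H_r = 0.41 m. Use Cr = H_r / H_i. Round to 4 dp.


Cr = H_r / H_i
Cr = 0.41 / 2.09
Cr = 0.1962

0.1962


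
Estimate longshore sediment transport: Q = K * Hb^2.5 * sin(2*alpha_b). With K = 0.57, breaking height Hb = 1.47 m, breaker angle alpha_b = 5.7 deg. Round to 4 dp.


Q = K * Hb^2.5 * sin(2 * alpha_b)
Hb^2.5 = 1.47^2.5 = 2.619952
sin(2 * 5.7) = sin(11.4) = 0.197657
Q = 0.57 * 2.619952 * 0.197657
Q = 0.2952 m^3/s

0.2952


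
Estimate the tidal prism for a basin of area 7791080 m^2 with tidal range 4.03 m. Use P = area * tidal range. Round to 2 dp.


Tidal prism = Area * Tidal range
P = 7791080 * 4.03
P = 31398052.40 m^3

31398052.40


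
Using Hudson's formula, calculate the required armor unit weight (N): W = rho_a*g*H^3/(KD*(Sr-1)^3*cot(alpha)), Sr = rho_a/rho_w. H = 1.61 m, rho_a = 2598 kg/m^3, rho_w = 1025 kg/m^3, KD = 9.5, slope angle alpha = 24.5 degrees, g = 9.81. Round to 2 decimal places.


Sr = rho_a / rho_w = 2598 / 1025 = 2.534634
(Sr - 1) = 1.534634
(Sr - 1)^3 = 3.614220
cot(24.5) = 1 / tan(24.5) = 1 / 0.455726 = 2.194300
Numerator = 2598 * 9.81 * 1.61^3 = 106361.8254
Denominator = 9.5 * 3.614220 * 2.194300 = 75.341476
W = 106361.8254 / 75.341476
W = 1411.73 N

1411.73


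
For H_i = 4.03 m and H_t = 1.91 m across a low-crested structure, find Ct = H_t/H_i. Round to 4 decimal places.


Ct = H_t / H_i
Ct = 1.91 / 4.03
Ct = 0.4739

0.4739


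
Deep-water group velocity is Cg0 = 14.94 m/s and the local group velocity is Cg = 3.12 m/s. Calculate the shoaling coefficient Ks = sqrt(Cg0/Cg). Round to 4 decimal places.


Ks = sqrt(Cg0 / Cg)
Ks = sqrt(14.94 / 3.12)
Ks = sqrt(4.7885)
Ks = 2.1883

2.1883


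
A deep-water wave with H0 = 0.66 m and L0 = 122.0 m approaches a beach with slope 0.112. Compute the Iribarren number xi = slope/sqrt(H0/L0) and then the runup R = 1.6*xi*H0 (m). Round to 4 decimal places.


xi = slope / sqrt(H0/L0)
H0/L0 = 0.66/122.0 = 0.005410
sqrt(0.005410) = 0.073552
xi = 0.112 / 0.073552 = 1.522741
R = 1.6 * xi * H0 = 1.6 * 1.522741 * 0.66
R = 1.6080 m

1.6080


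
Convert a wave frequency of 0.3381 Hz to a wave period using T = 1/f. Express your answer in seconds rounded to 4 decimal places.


T = 1 / f
T = 1 / 0.3381
T = 2.9577 s

2.9577


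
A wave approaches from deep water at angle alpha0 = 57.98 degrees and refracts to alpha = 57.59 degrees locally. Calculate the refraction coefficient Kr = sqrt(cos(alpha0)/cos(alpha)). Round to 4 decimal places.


Kr = sqrt(cos(alpha0) / cos(alpha))
cos(57.98) = 0.530215
cos(57.59) = 0.535974
Kr = sqrt(0.530215 / 0.535974)
Kr = sqrt(0.989255)
Kr = 0.9946

0.9946


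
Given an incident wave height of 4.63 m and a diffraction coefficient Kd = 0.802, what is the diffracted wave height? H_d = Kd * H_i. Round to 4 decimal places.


H_d = Kd * H_i
H_d = 0.802 * 4.63
H_d = 3.7133 m

3.7133


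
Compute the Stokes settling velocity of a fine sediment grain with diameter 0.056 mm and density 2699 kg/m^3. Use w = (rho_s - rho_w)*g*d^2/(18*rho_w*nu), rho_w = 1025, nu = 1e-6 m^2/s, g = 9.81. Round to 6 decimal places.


w = (rho_s - rho_w) * g * d^2 / (18 * rho_w * nu)
d = 0.056 mm = 0.000056 m
rho_s - rho_w = 2699 - 1025 = 1674
Numerator = 1674 * 9.81 * (0.000056)^2 = 0.000051499204
Denominator = 18 * 1025 * 1e-6 = 0.018450
w = 0.002791 m/s

0.002791


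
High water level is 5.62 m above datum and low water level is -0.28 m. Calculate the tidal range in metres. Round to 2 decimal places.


Tidal range = High water - Low water
Tidal range = 5.62 - (-0.28)
Tidal range = 5.90 m

5.90


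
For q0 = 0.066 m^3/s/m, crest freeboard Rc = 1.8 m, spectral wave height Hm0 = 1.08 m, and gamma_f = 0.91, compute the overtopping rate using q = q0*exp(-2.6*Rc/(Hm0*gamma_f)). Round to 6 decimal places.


q = q0 * exp(-2.6 * Rc / (Hm0 * gamma_f))
Exponent = -2.6 * 1.8 / (1.08 * 0.91)
= -2.6 * 1.8 / 0.9828
= -4.761905
exp(-4.761905) = 0.008549
q = 0.066 * 0.008549
q = 0.000564 m^3/s/m

0.000564


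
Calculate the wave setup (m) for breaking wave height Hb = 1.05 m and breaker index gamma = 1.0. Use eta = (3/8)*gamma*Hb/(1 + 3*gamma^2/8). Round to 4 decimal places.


eta = (3/8) * gamma * Hb / (1 + 3*gamma^2/8)
Numerator = (3/8) * 1.0 * 1.05 = 0.393750
Denominator = 1 + 3*1.0^2/8 = 1 + 0.375000 = 1.375000
eta = 0.393750 / 1.375000
eta = 0.2864 m

0.2864


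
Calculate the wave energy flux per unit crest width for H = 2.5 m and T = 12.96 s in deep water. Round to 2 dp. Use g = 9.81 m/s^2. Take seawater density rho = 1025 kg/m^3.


P = rho * g^2 * H^2 * T / (32 * pi)
P = 1025 * 9.81^2 * 2.5^2 * 12.96 / (32 * pi)
P = 1025 * 96.2361 * 6.2500 * 12.96 / 100.53096
P = 79478.02 W/m

79478.02


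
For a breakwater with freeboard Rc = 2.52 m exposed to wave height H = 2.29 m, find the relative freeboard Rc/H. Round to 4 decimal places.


Relative freeboard = Rc / H
= 2.52 / 2.29
= 1.1004

1.1004


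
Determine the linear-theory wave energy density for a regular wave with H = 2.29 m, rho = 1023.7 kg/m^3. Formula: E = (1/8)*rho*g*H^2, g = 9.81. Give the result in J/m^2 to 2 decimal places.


E = (1/8) * rho * g * H^2
E = (1/8) * 1023.7 * 9.81 * 2.29^2
E = 0.125 * 1023.7 * 9.81 * 5.2441
E = 6582.98 J/m^2

6582.98


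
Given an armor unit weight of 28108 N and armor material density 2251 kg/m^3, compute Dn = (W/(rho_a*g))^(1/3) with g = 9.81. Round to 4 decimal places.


V = W / (rho_a * g)
V = 28108 / (2251 * 9.81)
V = 28108 / 22082.31
V = 1.272874 m^3
Dn = V^(1/3) = 1.272874^(1/3)
Dn = 1.0837 m

1.0837


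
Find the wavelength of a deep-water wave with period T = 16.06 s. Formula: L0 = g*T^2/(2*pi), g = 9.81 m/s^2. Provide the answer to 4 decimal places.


L0 = g * T^2 / (2 * pi)
L0 = 9.81 * 16.06^2 / (2 * pi)
L0 = 9.81 * 257.9236 / 6.28319
L0 = 2530.2305 / 6.28319
L0 = 402.6987 m

402.6987


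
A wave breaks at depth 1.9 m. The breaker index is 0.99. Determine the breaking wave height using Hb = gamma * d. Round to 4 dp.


Hb = gamma * d
Hb = 0.99 * 1.9
Hb = 1.8810 m

1.8810


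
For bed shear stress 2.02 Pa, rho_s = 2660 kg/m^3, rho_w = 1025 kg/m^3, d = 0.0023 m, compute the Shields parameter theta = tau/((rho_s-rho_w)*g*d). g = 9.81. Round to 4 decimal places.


theta = tau / ((rho_s - rho_w) * g * d)
rho_s - rho_w = 2660 - 1025 = 1635
Denominator = 1635 * 9.81 * 0.0023 = 36.890505
theta = 2.02 / 36.890505
theta = 0.0548

0.0548


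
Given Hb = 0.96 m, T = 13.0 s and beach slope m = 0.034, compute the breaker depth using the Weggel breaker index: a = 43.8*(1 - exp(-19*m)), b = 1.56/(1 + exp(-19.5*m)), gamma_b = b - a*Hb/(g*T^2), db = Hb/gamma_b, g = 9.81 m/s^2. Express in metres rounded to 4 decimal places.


a = 43.8 * (1 - exp(-19 * m))
exp(-19 * 0.034) = exp(-0.6460) = 0.524138
a = 43.8 * (1 - 0.524138) = 20.842749
b = 1.56 / (1 + exp(-19.5 * m))
exp(-19.5 * 0.034) = exp(-0.6630) = 0.515303
b = 1.56 / (1 + 0.515303) = 1.029497
Hb / (g * T^2) = 0.96 / (9.81 * 13.0^2) = 0.96 / 1657.8900 = 0.00057905
gamma_b = b - a * Hb/(g*T^2) = 1.029497 - 20.842749 * 0.00057905 = 1.017428
db = Hb / gamma_b = 0.96 / 1.017428
db = 0.9436 m

0.9436
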